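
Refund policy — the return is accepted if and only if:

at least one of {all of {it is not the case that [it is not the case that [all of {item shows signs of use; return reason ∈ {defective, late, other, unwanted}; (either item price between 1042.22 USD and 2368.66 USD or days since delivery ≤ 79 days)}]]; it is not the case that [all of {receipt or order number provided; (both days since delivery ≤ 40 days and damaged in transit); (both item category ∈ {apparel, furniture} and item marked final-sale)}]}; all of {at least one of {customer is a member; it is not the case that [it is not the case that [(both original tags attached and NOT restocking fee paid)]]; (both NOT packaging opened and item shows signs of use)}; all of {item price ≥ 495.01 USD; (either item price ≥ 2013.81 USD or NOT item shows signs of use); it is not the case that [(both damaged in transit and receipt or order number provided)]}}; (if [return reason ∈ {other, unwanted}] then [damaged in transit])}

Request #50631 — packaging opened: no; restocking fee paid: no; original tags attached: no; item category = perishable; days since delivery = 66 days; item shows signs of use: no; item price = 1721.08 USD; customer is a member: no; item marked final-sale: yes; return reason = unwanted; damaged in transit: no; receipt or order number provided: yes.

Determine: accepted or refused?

Atomic conditions:
  item shows signs of use: no → false
  return reason ∈ {defective, late, other, unwanted}: unwanted is in the set → true
  item price between 1042.22 USD and 2368.66 USD: 1721.08 in [1042.22, 2368.66] is true
  days since delivery ≤ 79 days: 66 ≤ 79 is true
  receipt or order number provided: yes → true
  days since delivery ≤ 40 days: 66 ≤ 40 is false
  damaged in transit: no → false
  item category ∈ {apparel, furniture}: perishable is not in the set → false
  item marked final-sale: yes → true
  customer is a member: no → false
  original tags attached: no → false
  NOT restocking fee paid: no → true
  NOT packaging opened: no → true
  item price ≥ 495.01 USD: 1721.08 ≥ 495.01 is true
  item price ≥ 2013.81 USD: 1721.08 ≥ 2013.81 is false
  NOT item shows signs of use: no → true
  return reason ∈ {other, unwanted}: unwanted is in the set → true
Combine:
[1.1.1.1.3] true OR true = true
[1.1.1.1] false AND true AND true = false
[1.1.1] NOT false = true
[1.1] NOT true = false
[1.2.1.2] false AND false = false
[1.2.1.3] false AND true = false
[1.2.1] true AND false AND false = false
[1.2] NOT false = true
[1] false AND true = false
[2.1.2.1.1] false AND true = false
[2.1.2.1] NOT false = true
[2.1.2] NOT true = false
[2.1.3] true AND false = false
[2.1] false OR false OR false = false
[2.2.2] false OR true = true
[2.2.3.1] false AND true = false
[2.2.3] NOT false = true
[2.2] true AND true AND true = true
[2] false AND true = false
[3] true → false = false
[root] false OR false OR false = false
Overall: false → refused

Refused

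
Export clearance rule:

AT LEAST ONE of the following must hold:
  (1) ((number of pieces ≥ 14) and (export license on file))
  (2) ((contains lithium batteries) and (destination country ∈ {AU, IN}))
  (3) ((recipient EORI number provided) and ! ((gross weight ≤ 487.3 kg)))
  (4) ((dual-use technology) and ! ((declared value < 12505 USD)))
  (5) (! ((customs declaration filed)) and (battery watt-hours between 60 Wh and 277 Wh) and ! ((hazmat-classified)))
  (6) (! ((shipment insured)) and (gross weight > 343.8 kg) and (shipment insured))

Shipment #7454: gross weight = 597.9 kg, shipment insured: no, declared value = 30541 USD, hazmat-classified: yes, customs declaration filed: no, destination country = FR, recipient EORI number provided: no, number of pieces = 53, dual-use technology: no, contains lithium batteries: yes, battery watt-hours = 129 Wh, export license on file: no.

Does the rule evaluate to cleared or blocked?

Atomic conditions:
  number of pieces ≥ 14: 53 ≥ 14 is true
  export license on file: no → false
  contains lithium batteries: yes → true
  destination country ∈ {AU, IN}: FR is not in the set → false
  recipient EORI number provided: no → false
  gross weight ≤ 487.3 kg: 597.9 ≤ 487.3 is false
  dual-use technology: no → false
  declared value < 12505 USD: 30541 < 12505 is false
  customs declaration filed: no → false
  battery watt-hours between 60 Wh and 277 Wh: 129 in [60, 277] is true
  hazmat-classified: yes → true
  shipment insured: no → false
  gross weight > 343.8 kg: 597.9 > 343.8 is true
Combine:
[1] true AND false = false
[2] true AND false = false
[3.2] NOT false = true
[3] false AND true = false
[4.2] NOT false = true
[4] false AND true = false
[5.1] NOT false = true
[5.3] NOT true = false
[5] true AND true AND false = false
[6.1] NOT false = true
[6] true AND true AND false = false
[root] false OR false OR false OR false OR false OR false = false
Overall: false → blocked

Blocked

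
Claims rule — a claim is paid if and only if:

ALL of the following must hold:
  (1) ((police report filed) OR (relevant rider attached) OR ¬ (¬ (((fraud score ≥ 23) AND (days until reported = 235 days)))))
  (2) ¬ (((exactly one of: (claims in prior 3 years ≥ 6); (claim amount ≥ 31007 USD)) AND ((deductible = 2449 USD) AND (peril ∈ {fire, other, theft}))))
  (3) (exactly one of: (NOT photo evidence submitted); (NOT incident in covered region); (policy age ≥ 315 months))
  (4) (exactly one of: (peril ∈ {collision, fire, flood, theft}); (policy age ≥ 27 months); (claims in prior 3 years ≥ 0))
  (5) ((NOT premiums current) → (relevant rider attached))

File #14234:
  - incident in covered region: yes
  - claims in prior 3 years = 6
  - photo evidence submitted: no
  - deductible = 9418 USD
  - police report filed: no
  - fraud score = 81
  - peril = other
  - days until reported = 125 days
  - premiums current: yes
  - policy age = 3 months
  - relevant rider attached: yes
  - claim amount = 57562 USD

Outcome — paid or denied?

Paid

Atomic conditions:
  police report filed: no → false
  relevant rider attached: yes → true
  fraud score ≥ 23: 81 ≥ 23 is true
  days until reported = 235 days: 125 == 235 is false
  claims in prior 3 years ≥ 6: 6 ≥ 6 is true
  claim amount ≥ 31007 USD: 57562 ≥ 31007 is true
  deductible = 2449 USD: 9418 == 2449 is false
  peril ∈ {fire, other, theft}: other is in the set → true
  NOT photo evidence submitted: no → true
  NOT incident in covered region: yes → false
  policy age ≥ 315 months: 3 ≥ 315 is false
  peril ∈ {collision, fire, flood, theft}: other is not in the set → false
  policy age ≥ 27 months: 3 ≥ 27 is false
  claims in prior 3 years ≥ 0: 6 ≥ 0 is true
  NOT premiums current: yes → false
Combine:
[1.3.1.1] true AND false = false
[1.3.1] NOT false = true
[1.3] NOT true = false
[1] false OR true OR false = true
[2.1.1] exactly-one(true, true) = false
[2.1.2] false AND true = false
[2.1] false AND false = false
[2] NOT false = true
[3] exactly-one(true, false, false) = true
[4] exactly-one(false, false, true) = true
[5] false → true (antecedent false ⇒ implication holds) = true
[root] true AND true AND true AND true AND true = true
Overall: true → paid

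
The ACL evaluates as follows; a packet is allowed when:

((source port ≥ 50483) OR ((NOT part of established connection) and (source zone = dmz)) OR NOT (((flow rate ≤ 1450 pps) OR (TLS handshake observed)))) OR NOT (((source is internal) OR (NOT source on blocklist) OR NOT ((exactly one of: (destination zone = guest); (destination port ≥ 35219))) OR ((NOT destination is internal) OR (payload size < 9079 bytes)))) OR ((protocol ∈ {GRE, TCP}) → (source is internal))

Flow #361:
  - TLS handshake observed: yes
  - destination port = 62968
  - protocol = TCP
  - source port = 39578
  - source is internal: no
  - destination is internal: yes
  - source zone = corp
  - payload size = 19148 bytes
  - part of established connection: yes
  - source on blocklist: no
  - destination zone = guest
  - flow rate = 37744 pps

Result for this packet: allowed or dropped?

Atomic conditions:
  source port ≥ 50483: 39578 ≥ 50483 is false
  NOT part of established connection: yes → false
  source zone = dmz: corp == dmz is false
  flow rate ≤ 1450 pps: 37744 ≤ 1450 is false
  TLS handshake observed: yes → true
  source is internal: no → false
  NOT source on blocklist: no → true
  destination zone = guest: guest == guest is true
  destination port ≥ 35219: 62968 ≥ 35219 is true
  NOT destination is internal: yes → false
  payload size < 9079 bytes: 19148 < 9079 is false
  protocol ∈ {GRE, TCP}: TCP is in the set → true
Combine:
[1.2] false AND false = false
[1.3.1] false OR true = true
[1.3] NOT true = false
[1] false OR false OR false = false
[2.1.3.1] exactly-one(true, true) = false
[2.1.3] NOT false = true
[2.1.4] false OR false = false
[2.1] false OR true OR true OR false = true
[2] NOT true = false
[3] true → false = false
[root] false OR false OR false = false
Overall: false → dropped

Dropped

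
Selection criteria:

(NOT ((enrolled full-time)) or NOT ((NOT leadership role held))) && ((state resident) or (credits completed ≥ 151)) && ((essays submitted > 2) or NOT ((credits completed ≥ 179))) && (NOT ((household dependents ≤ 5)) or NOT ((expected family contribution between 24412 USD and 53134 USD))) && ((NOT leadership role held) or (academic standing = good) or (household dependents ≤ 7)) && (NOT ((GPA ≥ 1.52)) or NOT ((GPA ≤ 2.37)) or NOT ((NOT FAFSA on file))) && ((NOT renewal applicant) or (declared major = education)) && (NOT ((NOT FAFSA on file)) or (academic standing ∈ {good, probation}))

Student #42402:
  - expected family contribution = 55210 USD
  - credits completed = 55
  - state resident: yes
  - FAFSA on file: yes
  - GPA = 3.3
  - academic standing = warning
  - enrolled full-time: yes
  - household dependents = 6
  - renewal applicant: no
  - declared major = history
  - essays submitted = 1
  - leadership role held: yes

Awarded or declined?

Awarded

Atomic conditions:
  enrolled full-time: yes → true
  NOT leadership role held: yes → false
  state resident: yes → true
  credits completed ≥ 151: 55 ≥ 151 is false
  essays submitted > 2: 1 > 2 is false
  credits completed ≥ 179: 55 ≥ 179 is false
  household dependents ≤ 5: 6 ≤ 5 is false
  expected family contribution between 24412 USD and 53134 USD: 55210 in [24412, 53134] is false
  academic standing = good: warning == good is false
  household dependents ≤ 7: 6 ≤ 7 is true
  GPA ≥ 1.52: 3.3 ≥ 1.52 is true
  GPA ≤ 2.37: 3.3 ≤ 2.37 is false
  NOT FAFSA on file: yes → false
  NOT renewal applicant: no → true
  declared major = education: history == education is false
  academic standing ∈ {good, probation}: warning is not in the set → false
Combine:
[1.1] NOT true = false
[1.2] NOT false = true
[1] false OR true = true
[2] true OR false = true
[3.2] NOT false = true
[3] false OR true = true
[4.1] NOT false = true
[4.2] NOT false = true
[4] true OR true = true
[5] false OR false OR true = true
[6.1] NOT true = false
[6.2] NOT false = true
[6.3] NOT false = true
[6] false OR true OR true = true
[7] true OR false = true
[8.1] NOT false = true
[8] true OR false = true
[root] true AND true AND true AND true AND true AND true AND true AND true = true
Overall: true → awarded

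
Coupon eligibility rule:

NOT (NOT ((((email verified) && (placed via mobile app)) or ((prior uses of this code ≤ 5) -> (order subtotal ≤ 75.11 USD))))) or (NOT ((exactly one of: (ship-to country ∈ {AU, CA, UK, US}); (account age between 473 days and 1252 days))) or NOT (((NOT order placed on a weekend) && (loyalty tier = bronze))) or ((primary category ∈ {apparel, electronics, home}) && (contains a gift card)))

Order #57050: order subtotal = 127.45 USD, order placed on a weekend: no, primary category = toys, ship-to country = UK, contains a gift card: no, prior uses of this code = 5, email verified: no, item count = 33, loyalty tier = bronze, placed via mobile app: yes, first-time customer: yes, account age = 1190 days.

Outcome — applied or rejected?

Atomic conditions:
  email verified: no → false
  placed via mobile app: yes → true
  prior uses of this code ≤ 5: 5 ≤ 5 is true
  order subtotal ≤ 75.11 USD: 127.45 ≤ 75.11 is false
  ship-to country ∈ {AU, CA, UK, US}: UK is in the set → true
  account age between 473 days and 1252 days: 1190 in [473, 1252] is true
  NOT order placed on a weekend: no → true
  loyalty tier = bronze: bronze == bronze is true
  primary category ∈ {apparel, electronics, home}: toys is not in the set → false
  contains a gift card: no → false
Combine:
[1.1.1.1] false AND true = false
[1.1.1.2] true → false = false
[1.1.1] false OR false = false
[1.1] NOT false = true
[1] NOT true = false
[2.1.1] exactly-one(true, true) = false
[2.1] NOT false = true
[2.2.1] true AND true = true
[2.2] NOT true = false
[2.3] false AND false = false
[2] true OR false OR false = true
[root] false OR true = true
Overall: true → applied

Applied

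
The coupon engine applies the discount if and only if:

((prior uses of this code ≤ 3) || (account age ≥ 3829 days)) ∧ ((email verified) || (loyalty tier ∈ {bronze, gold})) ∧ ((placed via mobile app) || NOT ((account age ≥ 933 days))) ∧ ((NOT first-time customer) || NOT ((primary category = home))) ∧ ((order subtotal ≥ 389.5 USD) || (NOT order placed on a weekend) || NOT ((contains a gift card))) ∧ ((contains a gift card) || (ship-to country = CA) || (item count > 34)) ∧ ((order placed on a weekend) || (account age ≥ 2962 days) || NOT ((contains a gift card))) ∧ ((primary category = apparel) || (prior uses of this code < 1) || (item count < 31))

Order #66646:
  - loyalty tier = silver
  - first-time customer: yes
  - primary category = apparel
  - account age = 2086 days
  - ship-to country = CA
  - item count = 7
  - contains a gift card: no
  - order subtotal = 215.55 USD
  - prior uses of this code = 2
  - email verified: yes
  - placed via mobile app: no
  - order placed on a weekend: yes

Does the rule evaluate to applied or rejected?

Rejected

Atomic conditions:
  prior uses of this code ≤ 3: 2 ≤ 3 is true
  account age ≥ 3829 days: 2086 ≥ 3829 is false
  email verified: yes → true
  loyalty tier ∈ {bronze, gold}: silver is not in the set → false
  placed via mobile app: no → false
  account age ≥ 933 days: 2086 ≥ 933 is true
  NOT first-time customer: yes → false
  primary category = home: apparel == home is false
  order subtotal ≥ 389.5 USD: 215.55 ≥ 389.5 is false
  NOT order placed on a weekend: yes → false
  contains a gift card: no → false
  ship-to country = CA: CA == CA is true
  item count > 34: 7 > 34 is false
  order placed on a weekend: yes → true
  account age ≥ 2962 days: 2086 ≥ 2962 is false
  primary category = apparel: apparel == apparel is true
  prior uses of this code < 1: 2 < 1 is false
  item count < 31: 7 < 31 is true
Combine:
[1] true OR false = true
[2] true OR false = true
[3.2] NOT true = false
[3] false OR false = false
[4.2] NOT false = true
[4] false OR true = true
[5.3] NOT false = true
[5] false OR false OR true = true
[6] false OR true OR false = true
[7.3] NOT false = true
[7] true OR false OR true = true
[8] true OR false OR true = true
[root] true AND true AND false AND true AND true AND true AND true AND true = false
Overall: false → rejected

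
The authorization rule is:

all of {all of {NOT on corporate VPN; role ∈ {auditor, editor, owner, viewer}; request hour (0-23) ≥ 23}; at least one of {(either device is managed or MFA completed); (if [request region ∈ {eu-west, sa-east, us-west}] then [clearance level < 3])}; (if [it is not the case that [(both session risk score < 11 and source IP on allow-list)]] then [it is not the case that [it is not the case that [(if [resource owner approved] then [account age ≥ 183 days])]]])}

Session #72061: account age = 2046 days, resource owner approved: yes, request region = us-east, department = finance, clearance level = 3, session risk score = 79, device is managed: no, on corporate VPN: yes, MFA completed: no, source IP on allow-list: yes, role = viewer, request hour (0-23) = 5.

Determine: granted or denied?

Atomic conditions:
  NOT on corporate VPN: yes → false
  role ∈ {auditor, editor, owner, viewer}: viewer is in the set → true
  request hour (0-23) ≥ 23: 5 ≥ 23 is false
  device is managed: no → false
  MFA completed: no → false
  request region ∈ {eu-west, sa-east, us-west}: us-east is not in the set → false
  clearance level < 3: 3 < 3 is false
  session risk score < 11: 79 < 11 is false
  source IP on allow-list: yes → true
  resource owner approved: yes → true
  account age ≥ 183 days: 2046 ≥ 183 is true
Combine:
[1] false AND true AND false = false
[2.1] false OR false = false
[2.2] false → false (antecedent false ⇒ implication holds) = true
[2] false OR true = true
[3.1.1] false AND true = false
[3.1] NOT false = true
[3.2.1.1] true → true = true
[3.2.1] NOT true = false
[3.2] NOT false = true
[3] true → true = true
[root] false AND true AND true = false
Overall: false → denied

Denied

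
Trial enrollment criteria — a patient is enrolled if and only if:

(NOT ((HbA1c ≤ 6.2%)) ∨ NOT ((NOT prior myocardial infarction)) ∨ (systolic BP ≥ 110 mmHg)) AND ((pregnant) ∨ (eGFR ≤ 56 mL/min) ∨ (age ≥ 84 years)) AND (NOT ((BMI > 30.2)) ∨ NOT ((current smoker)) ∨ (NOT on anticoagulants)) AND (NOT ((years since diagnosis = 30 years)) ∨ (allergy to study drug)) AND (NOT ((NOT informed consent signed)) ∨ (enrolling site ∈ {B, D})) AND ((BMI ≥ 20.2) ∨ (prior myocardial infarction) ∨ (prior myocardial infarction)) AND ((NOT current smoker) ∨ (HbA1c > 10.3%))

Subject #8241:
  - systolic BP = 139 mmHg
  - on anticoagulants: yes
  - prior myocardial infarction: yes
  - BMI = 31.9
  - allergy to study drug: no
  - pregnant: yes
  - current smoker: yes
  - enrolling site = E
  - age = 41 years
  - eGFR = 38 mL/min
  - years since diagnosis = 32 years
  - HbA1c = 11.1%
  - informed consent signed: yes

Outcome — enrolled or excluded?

Atomic conditions:
  HbA1c ≤ 6.2%: 11.1 ≤ 6.2 is false
  NOT prior myocardial infarction: yes → false
  systolic BP ≥ 110 mmHg: 139 ≥ 110 is true
  pregnant: yes → true
  eGFR ≤ 56 mL/min: 38 ≤ 56 is true
  age ≥ 84 years: 41 ≥ 84 is false
  BMI > 30.2: 31.9 > 30.2 is true
  current smoker: yes → true
  NOT on anticoagulants: yes → false
  years since diagnosis = 30 years: 32 == 30 is false
  allergy to study drug: no → false
  NOT informed consent signed: yes → false
  enrolling site ∈ {B, D}: E is not in the set → false
  BMI ≥ 20.2: 31.9 ≥ 20.2 is true
  prior myocardial infarction: yes → true
  NOT current smoker: yes → false
  HbA1c > 10.3%: 11.1 > 10.3 is true
Combine:
[1.1] NOT false = true
[1.2] NOT false = true
[1] true OR true OR true = true
[2] true OR true OR false = true
[3.1] NOT true = false
[3.2] NOT true = false
[3] false OR false OR false = false
[4.1] NOT false = true
[4] true OR false = true
[5.1] NOT false = true
[5] true OR false = true
[6] true OR true OR true = true
[7] false OR true = true
[root] true AND true AND false AND true AND true AND true AND true = false
Overall: false → excluded

Excluded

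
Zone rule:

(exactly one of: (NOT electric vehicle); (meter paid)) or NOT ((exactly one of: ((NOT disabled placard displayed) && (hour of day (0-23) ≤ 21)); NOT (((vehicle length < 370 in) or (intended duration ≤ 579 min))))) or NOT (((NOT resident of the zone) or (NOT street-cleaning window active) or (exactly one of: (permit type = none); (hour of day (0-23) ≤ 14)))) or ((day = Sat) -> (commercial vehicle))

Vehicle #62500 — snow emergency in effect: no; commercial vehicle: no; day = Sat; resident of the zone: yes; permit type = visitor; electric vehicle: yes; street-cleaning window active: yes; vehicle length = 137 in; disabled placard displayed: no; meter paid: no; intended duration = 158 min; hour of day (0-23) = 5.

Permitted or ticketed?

Ticketed

Atomic conditions:
  NOT electric vehicle: yes → false
  meter paid: no → false
  NOT disabled placard displayed: no → true
  hour of day (0-23) ≤ 21: 5 ≤ 21 is true
  vehicle length < 370 in: 137 < 370 is true
  intended duration ≤ 579 min: 158 ≤ 579 is true
  NOT resident of the zone: yes → false
  NOT street-cleaning window active: yes → false
  permit type = none: visitor == none is false
  hour of day (0-23) ≤ 14: 5 ≤ 14 is true
  day = Sat: Sat == Sat is true
  commercial vehicle: no → false
Combine:
[1] exactly-one(false, false) = false
[2.1.1] true AND true = true
[2.1.2.1] true OR true = true
[2.1.2] NOT true = false
[2.1] exactly-one(true, false) = true
[2] NOT true = false
[3.1.3] exactly-one(false, true) = true
[3.1] false OR false OR true = true
[3] NOT true = false
[4] true → false = false
[root] false OR false OR false OR false = false
Overall: false → ticketed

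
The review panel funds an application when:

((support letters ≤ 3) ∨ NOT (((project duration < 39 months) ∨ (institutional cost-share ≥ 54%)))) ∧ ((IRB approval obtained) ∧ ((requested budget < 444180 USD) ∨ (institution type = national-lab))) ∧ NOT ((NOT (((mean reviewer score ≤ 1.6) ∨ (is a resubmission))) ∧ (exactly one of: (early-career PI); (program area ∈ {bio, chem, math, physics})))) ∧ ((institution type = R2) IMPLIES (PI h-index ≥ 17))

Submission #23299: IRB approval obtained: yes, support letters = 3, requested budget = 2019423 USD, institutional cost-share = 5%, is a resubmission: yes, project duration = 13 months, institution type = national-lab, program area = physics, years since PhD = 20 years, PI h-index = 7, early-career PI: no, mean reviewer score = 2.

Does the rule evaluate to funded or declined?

Funded

Atomic conditions:
  support letters ≤ 3: 3 ≤ 3 is true
  project duration < 39 months: 13 < 39 is true
  institutional cost-share ≥ 54%: 5 ≥ 54 is false
  IRB approval obtained: yes → true
  requested budget < 444180 USD: 2019423 < 444180 is false
  institution type = national-lab: national-lab == national-lab is true
  mean reviewer score ≤ 1.6: 2 ≤ 1.6 is false
  is a resubmission: yes → true
  early-career PI: no → false
  program area ∈ {bio, chem, math, physics}: physics is in the set → true
  institution type = R2: national-lab == R2 is false
  PI h-index ≥ 17: 7 ≥ 17 is false
Combine:
[1.2.1] true OR false = true
[1.2] NOT true = false
[1] true OR false = true
[2.2] false OR true = true
[2] true AND true = true
[3.1.1.1] false OR true = true
[3.1.1] NOT true = false
[3.1.2] exactly-one(false, true) = true
[3.1] false AND true = false
[3] NOT false = true
[4] false → false (antecedent false ⇒ implication holds) = true
[root] true AND true AND true AND true = true
Overall: true → funded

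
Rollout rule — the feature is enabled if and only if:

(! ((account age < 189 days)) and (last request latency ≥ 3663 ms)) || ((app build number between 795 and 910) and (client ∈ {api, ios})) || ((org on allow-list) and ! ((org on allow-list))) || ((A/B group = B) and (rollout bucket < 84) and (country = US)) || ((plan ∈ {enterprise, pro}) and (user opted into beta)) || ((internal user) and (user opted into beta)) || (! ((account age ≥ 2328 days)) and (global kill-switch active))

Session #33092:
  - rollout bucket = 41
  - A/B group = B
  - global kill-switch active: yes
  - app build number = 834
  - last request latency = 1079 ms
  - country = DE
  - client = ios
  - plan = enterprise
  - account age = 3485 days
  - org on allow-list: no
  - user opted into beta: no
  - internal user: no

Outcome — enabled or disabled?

Enabled

Atomic conditions:
  account age < 189 days: 3485 < 189 is false
  last request latency ≥ 3663 ms: 1079 ≥ 3663 is false
  app build number between 795 and 910: 834 in [795, 910] is true
  client ∈ {api, ios}: ios is in the set → true
  org on allow-list: no → false
  A/B group = B: B == B is true
  rollout bucket < 84: 41 < 84 is true
  country = US: DE == US is false
  plan ∈ {enterprise, pro}: enterprise is in the set → true
  user opted into beta: no → false
  internal user: no → false
  account age ≥ 2328 days: 3485 ≥ 2328 is true
  global kill-switch active: yes → true
Combine:
[1.1] NOT false = true
[1] true AND false = false
[2] true AND true = true
[3.2] NOT false = true
[3] false AND true = false
[4] true AND true AND false = false
[5] true AND false = false
[6] false AND false = false
[7.1] NOT true = false
[7] false AND true = false
[root] false OR true OR false OR false OR false OR false OR false = true
Overall: true → enabled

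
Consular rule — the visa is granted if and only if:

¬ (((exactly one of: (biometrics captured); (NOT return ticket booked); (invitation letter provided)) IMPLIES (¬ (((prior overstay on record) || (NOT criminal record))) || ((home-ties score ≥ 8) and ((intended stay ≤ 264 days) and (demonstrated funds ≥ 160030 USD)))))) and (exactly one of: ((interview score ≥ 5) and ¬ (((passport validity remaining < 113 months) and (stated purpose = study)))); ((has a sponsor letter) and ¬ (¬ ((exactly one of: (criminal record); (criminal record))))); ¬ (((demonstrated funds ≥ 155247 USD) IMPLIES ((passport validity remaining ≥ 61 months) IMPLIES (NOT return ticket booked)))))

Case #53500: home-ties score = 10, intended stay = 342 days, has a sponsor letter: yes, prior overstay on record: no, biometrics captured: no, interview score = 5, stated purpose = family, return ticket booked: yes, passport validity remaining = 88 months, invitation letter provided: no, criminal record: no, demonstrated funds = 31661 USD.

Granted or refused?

Refused

Atomic conditions:
  biometrics captured: no → false
  NOT return ticket booked: yes → false
  invitation letter provided: no → false
  prior overstay on record: no → false
  NOT criminal record: no → true
  home-ties score ≥ 8: 10 ≥ 8 is true
  intended stay ≤ 264 days: 342 ≤ 264 is false
  demonstrated funds ≥ 160030 USD: 31661 ≥ 160030 is false
  interview score ≥ 5: 5 ≥ 5 is true
  passport validity remaining < 113 months: 88 < 113 is true
  stated purpose = study: family == study is false
  has a sponsor letter: yes → true
  criminal record: no → false
  demonstrated funds ≥ 155247 USD: 31661 ≥ 155247 is false
  passport validity remaining ≥ 61 months: 88 ≥ 61 is true
Combine:
[1.1.1] exactly-one(false, false, false) = false
[1.1.2.1.1] false OR true = true
[1.1.2.1] NOT true = false
[1.1.2.2.2] false AND false = false
[1.1.2.2] true AND false = false
[1.1.2] false OR false = false
[1.1] false → false (antecedent false ⇒ implication holds) = true
[1] NOT true = false
[2.1.2.1] true AND false = false
[2.1.2] NOT false = true
[2.1] true AND true = true
[2.2.2.1.1] exactly-one(false, false) = false
[2.2.2.1] NOT false = true
[2.2.2] NOT true = false
[2.2] true AND false = false
[2.3.1.2] true → false = false
[2.3.1] false → false (antecedent false ⇒ implication holds) = true
[2.3] NOT true = false
[2] exactly-one(true, false, false) = true
[root] false AND true = false
Overall: false → refused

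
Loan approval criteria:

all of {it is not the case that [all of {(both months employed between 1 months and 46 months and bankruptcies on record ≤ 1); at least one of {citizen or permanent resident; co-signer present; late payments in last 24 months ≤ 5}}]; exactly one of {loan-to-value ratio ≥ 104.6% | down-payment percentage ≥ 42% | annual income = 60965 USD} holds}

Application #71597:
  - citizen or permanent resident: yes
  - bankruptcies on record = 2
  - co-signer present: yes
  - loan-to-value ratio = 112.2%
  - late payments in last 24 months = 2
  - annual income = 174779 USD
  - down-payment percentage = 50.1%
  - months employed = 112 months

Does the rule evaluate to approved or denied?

Denied

Atomic conditions:
  months employed between 1 months and 46 months: 112 in [1, 46] is false
  bankruptcies on record ≤ 1: 2 ≤ 1 is false
  citizen or permanent resident: yes → true
  co-signer present: yes → true
  late payments in last 24 months ≤ 5: 2 ≤ 5 is true
  loan-to-value ratio ≥ 104.6%: 112.2 ≥ 104.6 is true
  down-payment percentage ≥ 42%: 50.1 ≥ 42 is true
  annual income = 60965 USD: 174779 == 60965 is false
Combine:
[1.1.1] false AND false = false
[1.1.2] true OR true OR true = true
[1.1] false AND true = false
[1] NOT false = true
[2] exactly-one(true, true, false) = false
[root] true AND false = false
Overall: false → denied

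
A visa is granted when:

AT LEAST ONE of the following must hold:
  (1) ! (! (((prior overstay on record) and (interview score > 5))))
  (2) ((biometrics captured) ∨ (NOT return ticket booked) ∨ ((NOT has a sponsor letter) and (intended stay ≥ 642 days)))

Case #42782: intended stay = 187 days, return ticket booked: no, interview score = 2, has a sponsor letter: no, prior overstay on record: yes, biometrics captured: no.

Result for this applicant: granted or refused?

Atomic conditions:
  prior overstay on record: yes → true
  interview score > 5: 2 > 5 is false
  biometrics captured: no → false
  NOT return ticket booked: no → true
  NOT has a sponsor letter: no → true
  intended stay ≥ 642 days: 187 ≥ 642 is false
Combine:
[1.1.1] true AND false = false
[1.1] NOT false = true
[1] NOT true = false
[2.3] true AND false = false
[2] false OR true OR false = true
[root] false OR true = true
Overall: true → granted

Granted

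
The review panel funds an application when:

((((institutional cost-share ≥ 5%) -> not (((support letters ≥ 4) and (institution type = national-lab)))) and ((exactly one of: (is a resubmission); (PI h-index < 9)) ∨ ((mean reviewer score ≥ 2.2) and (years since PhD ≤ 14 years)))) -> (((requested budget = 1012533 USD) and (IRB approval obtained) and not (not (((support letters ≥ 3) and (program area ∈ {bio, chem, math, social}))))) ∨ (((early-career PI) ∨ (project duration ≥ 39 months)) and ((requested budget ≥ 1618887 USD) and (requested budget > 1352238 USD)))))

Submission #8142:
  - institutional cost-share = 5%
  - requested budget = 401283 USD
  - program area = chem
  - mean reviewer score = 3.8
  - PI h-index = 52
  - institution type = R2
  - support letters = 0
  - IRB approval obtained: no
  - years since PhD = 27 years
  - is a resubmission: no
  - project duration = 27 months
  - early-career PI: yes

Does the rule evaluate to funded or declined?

Funded

Atomic conditions:
  institutional cost-share ≥ 5%: 5 ≥ 5 is true
  support letters ≥ 4: 0 ≥ 4 is false
  institution type = national-lab: R2 == national-lab is false
  is a resubmission: no → false
  PI h-index < 9: 52 < 9 is false
  mean reviewer score ≥ 2.2: 3.8 ≥ 2.2 is true
  years since PhD ≤ 14 years: 27 ≤ 14 is false
  requested budget = 1012533 USD: 401283 == 1012533 is false
  IRB approval obtained: no → false
  support letters ≥ 3: 0 ≥ 3 is false
  program area ∈ {bio, chem, math, social}: chem is in the set → true
  early-career PI: yes → true
  project duration ≥ 39 months: 27 ≥ 39 is false
  requested budget ≥ 1618887 USD: 401283 ≥ 1618887 is false
  requested budget > 1352238 USD: 401283 > 1352238 is false
Combine:
[1.1.2.1] false AND false = false
[1.1.2] NOT false = true
[1.1] true → true = true
[1.2.1] exactly-one(false, false) = false
[1.2.2] true AND false = false
[1.2] false OR false = false
[1] true AND false = false
[2.1.3.1.1] false AND true = false
[2.1.3.1] NOT false = true
[2.1.3] NOT true = false
[2.1] false AND false AND false = false
[2.2.1] true OR false = true
[2.2.2] false AND false = false
[2.2] true AND false = false
[2] false OR false = false
[root] false → false (antecedent false ⇒ implication holds) = true
Overall: true → funded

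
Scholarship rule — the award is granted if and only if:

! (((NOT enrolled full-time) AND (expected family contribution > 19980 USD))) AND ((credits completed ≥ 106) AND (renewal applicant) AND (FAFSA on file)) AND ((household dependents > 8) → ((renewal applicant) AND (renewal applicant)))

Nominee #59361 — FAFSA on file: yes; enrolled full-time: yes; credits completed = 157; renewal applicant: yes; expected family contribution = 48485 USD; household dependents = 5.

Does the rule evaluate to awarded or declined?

Awarded

Atomic conditions:
  NOT enrolled full-time: yes → false
  expected family contribution > 19980 USD: 48485 > 19980 is true
  credits completed ≥ 106: 157 ≥ 106 is true
  renewal applicant: yes → true
  FAFSA on file: yes → true
  household dependents > 8: 5 > 8 is false
Combine:
[1.1] false AND true = false
[1] NOT false = true
[2] true AND true AND true = true
[3.2] true AND true = true
[3] false → true (antecedent false ⇒ implication holds) = true
[root] true AND true AND true = true
Overall: true → awarded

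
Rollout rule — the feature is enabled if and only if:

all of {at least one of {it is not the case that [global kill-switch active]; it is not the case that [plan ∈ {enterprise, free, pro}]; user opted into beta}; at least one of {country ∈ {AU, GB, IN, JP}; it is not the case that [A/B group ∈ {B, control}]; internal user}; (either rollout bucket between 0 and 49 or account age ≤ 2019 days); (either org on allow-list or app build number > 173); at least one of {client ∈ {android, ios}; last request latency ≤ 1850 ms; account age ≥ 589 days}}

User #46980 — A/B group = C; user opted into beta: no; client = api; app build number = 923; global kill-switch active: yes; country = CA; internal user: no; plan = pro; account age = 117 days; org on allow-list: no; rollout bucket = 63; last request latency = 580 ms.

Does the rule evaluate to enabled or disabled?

Disabled

Atomic conditions:
  global kill-switch active: yes → true
  plan ∈ {enterprise, free, pro}: pro is in the set → true
  user opted into beta: no → false
  country ∈ {AU, GB, IN, JP}: CA is not in the set → false
  A/B group ∈ {B, control}: C is not in the set → false
  internal user: no → false
  rollout bucket between 0 and 49: 63 in [0, 49] is false
  account age ≤ 2019 days: 117 ≤ 2019 is true
  org on allow-list: no → false
  app build number > 173: 923 > 173 is true
  client ∈ {android, ios}: api is not in the set → false
  last request latency ≤ 1850 ms: 580 ≤ 1850 is true
  account age ≥ 589 days: 117 ≥ 589 is false
Combine:
[1.1] NOT true = false
[1.2] NOT true = false
[1] false OR false OR false = false
[2.2] NOT false = true
[2] false OR true OR false = true
[3] false OR true = true
[4] false OR true = true
[5] false OR true OR false = true
[root] false AND true AND true AND true AND true = false
Overall: false → disabled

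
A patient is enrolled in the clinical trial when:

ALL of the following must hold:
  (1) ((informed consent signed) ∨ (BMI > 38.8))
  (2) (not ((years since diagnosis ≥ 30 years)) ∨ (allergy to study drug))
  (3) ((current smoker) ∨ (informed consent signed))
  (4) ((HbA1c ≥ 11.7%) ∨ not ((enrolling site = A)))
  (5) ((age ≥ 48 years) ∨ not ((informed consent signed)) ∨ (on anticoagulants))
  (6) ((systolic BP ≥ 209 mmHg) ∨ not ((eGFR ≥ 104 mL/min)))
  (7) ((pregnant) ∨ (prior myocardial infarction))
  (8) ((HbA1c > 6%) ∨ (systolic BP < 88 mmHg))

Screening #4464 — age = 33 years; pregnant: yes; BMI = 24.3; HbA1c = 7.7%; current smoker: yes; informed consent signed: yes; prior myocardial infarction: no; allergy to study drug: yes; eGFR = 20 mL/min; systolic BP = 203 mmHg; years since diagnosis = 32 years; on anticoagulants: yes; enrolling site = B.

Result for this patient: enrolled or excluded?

Enrolled

Atomic conditions:
  informed consent signed: yes → true
  BMI > 38.8: 24.3 > 38.8 is false
  years since diagnosis ≥ 30 years: 32 ≥ 30 is true
  allergy to study drug: yes → true
  current smoker: yes → true
  HbA1c ≥ 11.7%: 7.7 ≥ 11.7 is false
  enrolling site = A: B == A is false
  age ≥ 48 years: 33 ≥ 48 is false
  on anticoagulants: yes → true
  systolic BP ≥ 209 mmHg: 203 ≥ 209 is false
  eGFR ≥ 104 mL/min: 20 ≥ 104 is false
  pregnant: yes → true
  prior myocardial infarction: no → false
  HbA1c > 6%: 7.7 > 6 is true
  systolic BP < 88 mmHg: 203 < 88 is false
Combine:
[1] true OR false = true
[2.1] NOT true = false
[2] false OR true = true
[3] true OR true = true
[4.2] NOT false = true
[4] false OR true = true
[5.2] NOT true = false
[5] false OR false OR true = true
[6.2] NOT false = true
[6] false OR true = true
[7] true OR false = true
[8] true OR false = true
[root] true AND true AND true AND true AND true AND true AND true AND true = true
Overall: true → enrolled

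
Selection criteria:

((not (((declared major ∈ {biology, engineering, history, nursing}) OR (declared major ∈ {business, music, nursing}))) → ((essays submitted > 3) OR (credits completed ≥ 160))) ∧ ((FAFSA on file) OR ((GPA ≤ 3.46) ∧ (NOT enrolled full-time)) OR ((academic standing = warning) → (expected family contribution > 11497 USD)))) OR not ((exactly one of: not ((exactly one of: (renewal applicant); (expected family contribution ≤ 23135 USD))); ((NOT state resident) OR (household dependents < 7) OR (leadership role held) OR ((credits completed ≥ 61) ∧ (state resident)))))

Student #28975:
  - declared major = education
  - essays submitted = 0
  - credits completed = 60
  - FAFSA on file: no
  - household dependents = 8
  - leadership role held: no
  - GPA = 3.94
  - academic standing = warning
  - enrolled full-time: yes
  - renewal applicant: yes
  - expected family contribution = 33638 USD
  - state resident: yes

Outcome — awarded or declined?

Atomic conditions:
  declared major ∈ {biology, engineering, history, nursing}: education is not in the set → false
  declared major ∈ {business, music, nursing}: education is not in the set → false
  essays submitted > 3: 0 > 3 is false
  credits completed ≥ 160: 60 ≥ 160 is false
  FAFSA on file: no → false
  GPA ≤ 3.46: 3.94 ≤ 3.46 is false
  NOT enrolled full-time: yes → false
  academic standing = warning: warning == warning is true
  expected family contribution > 11497 USD: 33638 > 11497 is true
  renewal applicant: yes → true
  expected family contribution ≤ 23135 USD: 33638 ≤ 23135 is false
  NOT state resident: yes → false
  household dependents < 7: 8 < 7 is false
  leadership role held: no → false
  credits completed ≥ 61: 60 ≥ 61 is false
  state resident: yes → true
Combine:
[1.1.1.1] false OR false = false
[1.1.1] NOT false = true
[1.1.2] false OR false = false
[1.1] true → false = false
[1.2.2] false AND false = false
[1.2.3] true → true = true
[1.2] false OR false OR true = true
[1] false AND true = false
[2.1.1.1] exactly-one(true, false) = true
[2.1.1] NOT true = false
[2.1.2.4] false AND true = false
[2.1.2] false OR false OR false OR false = false
[2.1] exactly-one(false, false) = false
[2] NOT false = true
[root] false OR true = true
Overall: true → awarded

Awarded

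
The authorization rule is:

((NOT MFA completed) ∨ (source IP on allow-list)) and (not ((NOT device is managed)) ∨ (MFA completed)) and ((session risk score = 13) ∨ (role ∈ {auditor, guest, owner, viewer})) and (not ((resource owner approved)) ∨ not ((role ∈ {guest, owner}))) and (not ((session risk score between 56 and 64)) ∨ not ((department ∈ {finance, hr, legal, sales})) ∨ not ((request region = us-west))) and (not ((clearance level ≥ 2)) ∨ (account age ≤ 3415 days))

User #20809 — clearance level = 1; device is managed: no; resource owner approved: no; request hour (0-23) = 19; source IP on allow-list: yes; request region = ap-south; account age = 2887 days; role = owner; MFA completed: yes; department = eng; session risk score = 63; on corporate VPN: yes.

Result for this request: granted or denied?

Atomic conditions:
  NOT MFA completed: yes → false
  source IP on allow-list: yes → true
  NOT device is managed: no → true
  MFA completed: yes → true
  session risk score = 13: 63 == 13 is false
  role ∈ {auditor, guest, owner, viewer}: owner is in the set → true
  resource owner approved: no → false
  role ∈ {guest, owner}: owner is in the set → true
  session risk score between 56 and 64: 63 in [56, 64] is true
  department ∈ {finance, hr, legal, sales}: eng is not in the set → false
  request region = us-west: ap-south == us-west is false
  clearance level ≥ 2: 1 ≥ 2 is false
  account age ≤ 3415 days: 2887 ≤ 3415 is true
Combine:
[1] false OR true = true
[2.1] NOT true = false
[2] false OR true = true
[3] false OR true = true
[4.1] NOT false = true
[4.2] NOT true = false
[4] true OR false = true
[5.1] NOT true = false
[5.2] NOT false = true
[5.3] NOT false = true
[5] false OR true OR true = true
[6.1] NOT false = true
[6] true OR true = true
[root] true AND true AND true AND true AND true AND true = true
Overall: true → granted

Granted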